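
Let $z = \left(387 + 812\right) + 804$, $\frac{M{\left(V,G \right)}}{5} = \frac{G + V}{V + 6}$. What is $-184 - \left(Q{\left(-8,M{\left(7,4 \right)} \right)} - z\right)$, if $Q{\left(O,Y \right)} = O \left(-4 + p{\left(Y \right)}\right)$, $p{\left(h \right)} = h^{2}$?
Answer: $\frac{326203}{169} \approx 1930.2$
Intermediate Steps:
$M{\left(V,G \right)} = \frac{5 \left(G + V\right)}{6 + V}$ ($M{\left(V,G \right)} = 5 \frac{G + V}{V + 6} = 5 \frac{G + V}{6 + V} = \frac{5 \left(G + V\right)}{6 + V}$)
$Q{\left(O,Y \right)} = O \left(-4 + Y^{2}\right)$
$z = 2003$ ($z = 1199 + 804 = 2003$)
$-184 - \left(Q{\left(-8,M{\left(7,4 \right)} \right)} - z\right) = -184 - \left(- 8 \left(-4 + \left(\frac{5 \left(4 + 7\right)}{6 + 7}\right)^{2}\right) - 2003\right) = -184 - \left(- 8 \left(-4 + \left(5 \cdot \frac{1}{13} \cdot 11\right)^{2}\right) - 2003\right) = -184 - \left(- 8 \left(-4 + \left(\frac{55}{13}\right)^{2}\right) - 2003\right) = -184 - \left(- 8 \left(-4 + \frac{3025}{169}\right) - 2003\right) = -184 - \left(\left(-8\right) \frac{2349}{169} - 2003\right) = -184 - \left(- \frac{18792}{169} - 2003\right) = -184 - - \frac{357299}{169} = -184 + \frac{357299}{169} = \frac{326203}{169}$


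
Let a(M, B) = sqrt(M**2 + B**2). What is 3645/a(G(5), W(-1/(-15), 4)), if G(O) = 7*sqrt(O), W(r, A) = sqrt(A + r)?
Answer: 3645*sqrt(14010)/1868 ≈ 230.96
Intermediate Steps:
a(M, B) = sqrt(B**2 + M**2)
3645/a(G(5), W(-1/(-15), 4)) = 3645/(sqrt((sqrt(4 - 1/(-15)))**2 + (7*sqrt(5))**2)) = 3645/(sqrt((sqrt(4 - 1*(-1/15)))**2 + 245)) = 3645/(sqrt((sqrt(4 + 1/15))**2 + 245)) = 3645/(sqrt((sqrt(61/15))**2 + 245)) = 3645/(sqrt((sqrt(915)/15)**2 + 245)) = 3645/(sqrt(61/15 + 245)) = 3645/(sqrt(3736/15)) = 3645/((2*sqrt(14010)/15)) = 3645*(sqrt(14010)/1868) = 3645*sqrt(14010)/1868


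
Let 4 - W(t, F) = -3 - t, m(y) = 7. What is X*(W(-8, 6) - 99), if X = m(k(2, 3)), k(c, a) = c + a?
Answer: -700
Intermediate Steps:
k(c, a) = a + c
W(t, F) = 7 + t (W(t, F) = 4 - (-3 - t) = 4 + (3 + t) = 7 + t)
X = 7
X*(W(-8, 6) - 99) = 7*((7 - 8) - 99) = 7*(-1 - 99) = 7*(-100) = -700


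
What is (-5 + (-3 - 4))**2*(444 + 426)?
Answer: 125280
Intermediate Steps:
(-5 + (-3 - 4))**2*(444 + 426) = (-5 - 7)**2*870 = (-12)**2*870 = 144*870 = 125280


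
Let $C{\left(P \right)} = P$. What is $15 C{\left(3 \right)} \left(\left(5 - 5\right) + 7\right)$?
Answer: $315$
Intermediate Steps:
$15 C{\left(3 \right)} \left(\left(5 - 5\right) + 7\right) = 15 \cdot 3 \left(\left(5 - 5\right) + 7\right) = 45 \left(0 + 7\right) = 45 \cdot 7 = 315$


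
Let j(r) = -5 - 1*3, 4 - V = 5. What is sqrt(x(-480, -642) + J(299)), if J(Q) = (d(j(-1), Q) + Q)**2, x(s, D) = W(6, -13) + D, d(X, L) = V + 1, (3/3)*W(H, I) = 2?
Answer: sqrt(88761) ≈ 297.93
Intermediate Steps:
V = -1 (V = 4 - 1*5 = 4 - 5 = -1)
W(H, I) = 2
j(r) = -8 (j(r) = -5 - 3 = -8)
d(X, L) = 0 (d(X, L) = -1 + 1 = 0)
x(s, D) = 2 + D
J(Q) = Q**2 (J(Q) = (0 + Q)**2 = Q**2)
sqrt(x(-480, -642) + J(299)) = sqrt((2 - 642) + 299**2) = sqrt(-640 + 89401) = sqrt(88761)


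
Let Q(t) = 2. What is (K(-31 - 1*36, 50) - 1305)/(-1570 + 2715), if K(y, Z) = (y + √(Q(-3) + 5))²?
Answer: 3191/1145 - 134*√7/1145 ≈ 2.4773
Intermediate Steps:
K(y, Z) = (y + √7)² (K(y, Z) = (y + √(2 + 5))² = (y + √7)²)
(K(-31 - 1*36, 50) - 1305)/(-1570 + 2715) = (((-31 - 1*36) + √7)² - 1305)/(-1570 + 2715) = (((-31 - 36) + √7)² - 1305)/1145 = ((-67 + √7)² - 1305)*(1/1145) = (-1305 + (-67 + √7)²)*(1/1145) = -261/229 + (-67 + √7)²/1145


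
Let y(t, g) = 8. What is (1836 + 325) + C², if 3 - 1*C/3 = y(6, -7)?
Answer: 2386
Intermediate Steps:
C = -15 (C = 9 - 3*8 = 9 - 24 = -15)
(1836 + 325) + C² = (1836 + 325) + (-15)² = 2161 + 225 = 2386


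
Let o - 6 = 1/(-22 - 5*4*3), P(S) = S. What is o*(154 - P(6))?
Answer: 36334/41 ≈ 886.20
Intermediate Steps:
o = 491/82 (o = 6 + 1/(-22 - 5*4*3) = 6 + 1/(-22 - 20*3) = 6 + 1/(-22 - 60) = 6 + 1/(-82) = 6 - 1/82 = 491/82 ≈ 5.9878)
o*(154 - P(6)) = 491*(154 - 1*6)/82 = 491*(154 - 6)/82 = (491/82)*148 = 36334/41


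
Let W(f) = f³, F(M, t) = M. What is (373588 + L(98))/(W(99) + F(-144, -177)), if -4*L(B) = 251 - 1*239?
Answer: 74717/194031 ≈ 0.38508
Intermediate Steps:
L(B) = -3 (L(B) = -(251 - 1*239)/4 = -(251 - 239)/4 = -¼*12 = -3)
(373588 + L(98))/(W(99) + F(-144, -177)) = (373588 - 3)/(99³ - 144) = 373585/(970299 - 144) = 373585/970155 = 373585*(1/970155) = 74717/194031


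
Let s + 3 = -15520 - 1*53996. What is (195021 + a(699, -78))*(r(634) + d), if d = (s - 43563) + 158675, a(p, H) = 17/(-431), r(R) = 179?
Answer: 3847321244248/431 ≈ 8.9265e+9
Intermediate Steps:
s = -69519 (s = -3 + (-15520 - 1*53996) = -3 + (-15520 - 53996) = -3 - 69516 = -69519)
a(p, H) = -17/431 (a(p, H) = 17*(-1/431) = -17/431)
d = 45593 (d = (-69519 - 43563) + 158675 = -113082 + 158675 = 45593)
(195021 + a(699, -78))*(r(634) + d) = (195021 - 17/431)*(179 + 45593) = (84054034/431)*45772 = 3847321244248/431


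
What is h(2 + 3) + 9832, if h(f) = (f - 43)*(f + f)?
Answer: 9452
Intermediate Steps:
h(f) = 2*f*(-43 + f) (h(f) = (-43 + f)*(2*f) = 2*f*(-43 + f))
h(2 + 3) + 9832 = 2*(2 + 3)*(-43 + (2 + 3)) + 9832 = 2*5*(-43 + 5) + 9832 = 2*5*(-38) + 9832 = -380 + 9832 = 9452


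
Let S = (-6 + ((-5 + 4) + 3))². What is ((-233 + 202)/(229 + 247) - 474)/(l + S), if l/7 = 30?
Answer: -225655/107576 ≈ -2.0976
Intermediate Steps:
l = 210 (l = 7*30 = 210)
S = 16 (S = (-6 + (-1 + 3))² = (-6 + 2)² = (-4)² = 16)
((-233 + 202)/(229 + 247) - 474)/(l + S) = ((-233 + 202)/(229 + 247) - 474)/(210 + 16) = (-31/476 - 474)/226 = (-31*1/476 - 474)*(1/226) = (-31/476 - 474)*(1/226) = -225655/476*1/226 = -225655/107576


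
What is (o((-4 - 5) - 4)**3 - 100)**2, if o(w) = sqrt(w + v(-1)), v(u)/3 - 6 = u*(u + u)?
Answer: 11331 - 2200*sqrt(11) ≈ 4034.4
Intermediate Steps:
v(u) = 18 + 6*u**2 (v(u) = 18 + 3*(u*(u + u)) = 18 + 3*(u*(2*u)) = 18 + 3*(2*u**2) = 18 + 6*u**2)
o(w) = sqrt(24 + w) (o(w) = sqrt(w + (18 + 6*(-1)**2)) = sqrt(w + (18 + 6*1)) = sqrt(w + (18 + 6)) = sqrt(w + 24) = sqrt(24 + w))
(o((-4 - 5) - 4)**3 - 100)**2 = ((sqrt(24 + ((-4 - 5) - 4)))**3 - 100)**2 = ((sqrt(24 + (-9 - 4)))**3 - 100)**2 = ((sqrt(24 - 13))**3 - 100)**2 = ((sqrt(11))**3 - 100)**2 = (11*sqrt(11) - 100)**2 = (-100 + 11*sqrt(11))**2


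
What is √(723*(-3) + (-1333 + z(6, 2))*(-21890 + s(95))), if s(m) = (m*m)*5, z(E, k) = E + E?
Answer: 2*I*√7673901 ≈ 5540.4*I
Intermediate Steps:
z(E, k) = 2*E
s(m) = 5*m² (s(m) = m²*5 = 5*m²)
√(723*(-3) + (-1333 + z(6, 2))*(-21890 + s(95))) = √(723*(-3) + (-1333 + 2*6)*(-21890 + 5*95²)) = √(-2169 + (-1333 + 12)*(-21890 + 5*9025)) = √(-2169 - 1321*(-21890 + 45125)) = √(-2169 - 1321*23235) = √(-2169 - 30693435) = √(-30695604) = 2*I*√7673901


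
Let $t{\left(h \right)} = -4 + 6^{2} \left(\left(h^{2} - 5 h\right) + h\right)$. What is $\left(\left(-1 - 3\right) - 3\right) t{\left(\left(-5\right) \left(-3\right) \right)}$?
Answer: $-41552$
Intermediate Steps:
$t{\left(h \right)} = -4 - 144 h + 36 h^{2}$ ($t{\left(h \right)} = -4 + 36 \left(h^{2} - 4 h\right) = -4 + \left(- 144 h + 36 h^{2}\right) = -4 - 144 h + 36 h^{2}$)
$\left(\left(-1 - 3\right) - 3\right) t{\left(\left(-5\right) \left(-3\right) \right)} = \left(\left(-1 - 3\right) - 3\right) \left(-4 - 144 \left(\left(-5\right) \left(-3\right)\right) + 36 \left(\left(-5\right) \left(-3\right)\right)^{2}\right) = \left(-4 - 3\right) \left(-4 - 2160 + 36 \cdot 15^{2}\right) = - 7 \left(-4 - 2160 + 36 \cdot 225\right) = - 7 \left(-4 - 2160 + 8100\right) = \left(-7\right) 5936 = -41552$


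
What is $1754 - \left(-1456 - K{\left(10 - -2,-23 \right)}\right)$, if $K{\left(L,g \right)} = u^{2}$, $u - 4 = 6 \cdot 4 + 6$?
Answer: $4366$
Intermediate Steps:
$u = 34$ ($u = 4 + \left(6 \cdot 4 + 6\right) = 4 + \left(24 + 6\right) = 4 + 30 = 34$)
$K{\left(L,g \right)} = 1156$ ($K{\left(L,g \right)} = 34^{2} = 1156$)
$1754 - \left(-1456 - K{\left(10 - -2,-23 \right)}\right) = 1754 + \left(\left(1156 + 1481\right) - 25\right) = 1754 + \left(2637 - 25\right) = 1754 + 2612 = 4366$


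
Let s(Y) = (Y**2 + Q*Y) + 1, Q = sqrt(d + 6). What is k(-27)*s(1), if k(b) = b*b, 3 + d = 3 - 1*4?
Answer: 1458 + 729*sqrt(2) ≈ 2489.0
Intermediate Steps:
d = -4 (d = -3 + (3 - 1*4) = -3 + (3 - 4) = -3 - 1 = -4)
Q = sqrt(2) (Q = sqrt(-4 + 6) = sqrt(2) ≈ 1.4142)
k(b) = b**2
s(Y) = 1 + Y**2 + Y*sqrt(2) (s(Y) = (Y**2 + sqrt(2)*Y) + 1 = (Y**2 + Y*sqrt(2)) + 1 = 1 + Y**2 + Y*sqrt(2))
k(-27)*s(1) = (-27)**2*(1 + 1**2 + 1*sqrt(2)) = 729*(1 + 1 + sqrt(2)) = 729*(2 + sqrt(2)) = 1458 + 729*sqrt(2)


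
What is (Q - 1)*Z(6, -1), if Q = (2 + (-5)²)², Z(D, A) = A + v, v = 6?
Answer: 3640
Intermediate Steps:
Z(D, A) = 6 + A (Z(D, A) = A + 6 = 6 + A)
Q = 729 (Q = (2 + 25)² = 27² = 729)
(Q - 1)*Z(6, -1) = (729 - 1)*(6 - 1) = 728*5 = 3640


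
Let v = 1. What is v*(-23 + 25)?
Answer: 2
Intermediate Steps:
v*(-23 + 25) = 1*(-23 + 25) = 1*2 = 2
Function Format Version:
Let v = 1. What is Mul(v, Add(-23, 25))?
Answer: 2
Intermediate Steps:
Mul(v, Add(-23, 25)) = Mul(1, Add(-23, 25)) = Mul(1, 2) = 2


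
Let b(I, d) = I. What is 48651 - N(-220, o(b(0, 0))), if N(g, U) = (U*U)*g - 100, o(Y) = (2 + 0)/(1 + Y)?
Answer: 49631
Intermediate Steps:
o(Y) = 2/(1 + Y)
N(g, U) = -100 + g*U**2 (N(g, U) = U**2*g - 100 = g*U**2 - 100 = -100 + g*U**2)
48651 - N(-220, o(b(0, 0))) = 48651 - (-100 - 220*4/(1 + 0)**2) = 48651 - (-100 - 220*(2/1)**2) = 48651 - (-100 - 220*(2*1)**2) = 48651 - (-100 - 220*2**2) = 48651 - (-100 - 220*4) = 48651 - (-100 - 880) = 48651 - 1*(-980) = 48651 + 980 = 49631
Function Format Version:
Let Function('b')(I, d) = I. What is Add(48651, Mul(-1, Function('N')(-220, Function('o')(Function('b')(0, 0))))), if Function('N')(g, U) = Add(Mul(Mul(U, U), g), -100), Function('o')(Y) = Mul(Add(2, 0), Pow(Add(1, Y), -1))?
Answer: 49631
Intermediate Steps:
Function('o')(Y) = Mul(2, Pow(Add(1, Y), -1))
Function('N')(g, U) = Add(-100, Mul(g, Pow(U, 2))) (Function('N')(g, U) = Add(Mul(Pow(U, 2), g), -100) = Add(Mul(g, Pow(U, 2)), -100) = Add(-100, Mul(g, Pow(U, 2))))
Add(48651, Mul(-1, Function('N')(-220, Function('o')(Function('b')(0, 0))))) = Add(48651, Mul(-1, Add(-100, Mul(-220, Pow(Mul(2, Pow(Add(1, 0), -1)), 2))))) = Add(48651, Mul(-1, Add(-100, Mul(-220, Pow(Mul(2, Pow(1, -1)), 2))))) = Add(48651, Mul(-1, Add(-100, Mul(-220, Pow(Mul(2, 1), 2))))) = Add(48651, Mul(-1, Add(-100, Mul(-220, Pow(2, 2))))) = Add(48651, Mul(-1, Add(-100, Mul(-220, 4)))) = Add(48651, Mul(-1, Add(-100, -880))) = Add(48651, Mul(-1, -980)) = Add(48651, 980) = 49631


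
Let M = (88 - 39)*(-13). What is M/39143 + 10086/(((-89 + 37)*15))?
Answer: -5067861/391430 ≈ -12.947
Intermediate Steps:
M = -637 (M = 49*(-13) = -637)
M/39143 + 10086/(((-89 + 37)*15)) = -637/39143 + 10086/(((-89 + 37)*15)) = -637*1/39143 + 10086/((-52*15)) = -49/3011 + 10086/(-780) = -49/3011 + 10086*(-1/780) = -49/3011 - 1681/130 = -5067861/391430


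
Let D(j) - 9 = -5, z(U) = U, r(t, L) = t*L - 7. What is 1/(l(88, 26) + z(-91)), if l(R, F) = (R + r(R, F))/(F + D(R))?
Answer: -30/361 ≈ -0.083102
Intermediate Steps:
r(t, L) = -7 + L*t (r(t, L) = L*t - 7 = -7 + L*t)
D(j) = 4 (D(j) = 9 - 5 = 4)
l(R, F) = (-7 + R + F*R)/(4 + F) (l(R, F) = (R + (-7 + F*R))/(F + 4) = (-7 + R + F*R)/(4 + F))
1/(l(88, 26) + z(-91)) = 1/((-7 + 88 + 26*88)/(4 + 26) - 91) = 1/((-7 + 88 + 2288)/30 - 91) = 1/((1/30)*2369 - 91) = 1/(2369/30 - 91) = 1/(-361/30) = -30/361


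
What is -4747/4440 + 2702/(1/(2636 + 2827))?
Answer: 65538950693/4440 ≈ 1.4761e+7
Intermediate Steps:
-4747/4440 + 2702/(1/(2636 + 2827)) = -4747*1/4440 + 2702/(1/5463) = -4747/4440 + 2702/(1/5463) = -4747/4440 + 2702*5463 = -4747/4440 + 14761026 = 65538950693/4440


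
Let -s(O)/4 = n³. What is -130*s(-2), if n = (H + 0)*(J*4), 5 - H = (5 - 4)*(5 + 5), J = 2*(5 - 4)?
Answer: -33280000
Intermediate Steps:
J = 2 (J = 2*1 = 2)
H = -5 (H = 5 - (5 - 4)*(5 + 5) = 5 - 10 = -5)
n = -40 (n = (-5 + 0)*(2*4) = -5*8 = -40)
s(O) = 256000 (s(O) = -4*(-40)³ = -4*(-64000) = 256000)
-130*s(-2) = -130*256000 = -33280000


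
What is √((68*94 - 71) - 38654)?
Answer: I*√32333 ≈ 179.81*I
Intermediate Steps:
√((68*94 - 71) - 38654) = √((6392 - 71) - 38654) = √(6321 - 38654) = √(-32333) = I*√32333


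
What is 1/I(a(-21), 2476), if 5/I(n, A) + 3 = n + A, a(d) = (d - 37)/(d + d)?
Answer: 51962/105 ≈ 494.88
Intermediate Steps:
a(d) = (-37 + d)/(2*d) (a(d) = (-37 + d)/((2*d)) = (-37 + d)*(1/(2*d)) = (-37 + d)/(2*d))
I(n, A) = 5/(-3 + A + n) (I(n, A) = 5/(-3 + (n + A)) = 5/(-3 + (A + n)) = 5/(-3 + A + n))
1/I(a(-21), 2476) = 1/(5/(-3 + 2476 + (1/2)*(-37 - 21)/(-21))) = 1/(5/(-3 + 2476 + (1/2)*(-1/21)*(-58))) = 1/(5/(-3 + 2476 + 29/21)) = 1/(5/(51962/21)) = 1/(5*(21/51962)) = 1/(105/51962) = 51962/105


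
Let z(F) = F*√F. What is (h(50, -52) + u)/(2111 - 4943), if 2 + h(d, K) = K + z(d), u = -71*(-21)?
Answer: -479/944 - 125*√2/1416 ≈ -0.63226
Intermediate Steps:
u = 1491
z(F) = F^(3/2)
h(d, K) = -2 + K + d^(3/2) (h(d, K) = -2 + (K + d^(3/2)) = -2 + K + d^(3/2))
(h(50, -52) + u)/(2111 - 4943) = ((-2 - 52 + 50^(3/2)) + 1491)/(2111 - 4943) = ((-2 - 52 + 250*√2) + 1491)/(-2832) = ((-54 + 250*√2) + 1491)*(-1/2832) = (1437 + 250*√2)*(-1/2832) = -479/944 - 125*√2/1416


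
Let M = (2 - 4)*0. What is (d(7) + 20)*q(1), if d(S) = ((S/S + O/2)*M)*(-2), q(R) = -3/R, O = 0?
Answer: -60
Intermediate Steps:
M = 0 (M = -2*0 = 0)
d(S) = 0 (d(S) = ((S/S + 0/2)*0)*(-2) = ((1 + 0*(½))*0)*(-2) = ((1 + 0)*0)*(-2) = (1*0)*(-2) = 0*(-2) = 0)
(d(7) + 20)*q(1) = (0 + 20)*(-3/1) = 20*(-3*1) = 20*(-3) = -60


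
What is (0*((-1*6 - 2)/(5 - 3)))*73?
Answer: 0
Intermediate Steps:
(0*((-1*6 - 2)/(5 - 3)))*73 = (0*((-6 - 2)/2))*73 = (0*(-8*½))*73 = (0*(-4))*73 = 0*73 = 0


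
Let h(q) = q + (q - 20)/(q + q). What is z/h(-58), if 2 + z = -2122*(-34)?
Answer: -4184468/3325 ≈ -1258.5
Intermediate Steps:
z = 72146 (z = -2 - 2122*(-34) = -2 + 72148 = 72146)
h(q) = q + (-20 + q)/(2*q) (h(q) = q + (-20 + q)/((2*q)) = q + (-20 + q)*(1/(2*q)) = q + (-20 + q)/(2*q))
z/h(-58) = 72146/(1/2 - 58 - 10/(-58)) = 72146/(1/2 - 58 - 10*(-1/58)) = 72146/(1/2 - 58 + 5/29) = 72146/(-3325/58) = 72146*(-58/3325) = -4184468/3325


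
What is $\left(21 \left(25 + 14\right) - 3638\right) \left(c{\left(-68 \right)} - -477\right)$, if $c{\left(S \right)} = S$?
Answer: $-1152971$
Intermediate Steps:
$\left(21 \left(25 + 14\right) - 3638\right) \left(c{\left(-68 \right)} - -477\right) = \left(21 \left(25 + 14\right) - 3638\right) \left(-68 - -477\right) = \left(21 \cdot 39 - 3638\right) \left(-68 + 477\right) = \left(819 - 3638\right) 409 = \left(-2819\right) 409 = -1152971$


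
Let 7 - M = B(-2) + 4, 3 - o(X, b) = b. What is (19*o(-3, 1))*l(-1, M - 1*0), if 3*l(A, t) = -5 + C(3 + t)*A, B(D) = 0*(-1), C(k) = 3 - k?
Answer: -76/3 ≈ -25.333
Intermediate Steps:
o(X, b) = 3 - b
B(D) = 0
M = 3 (M = 7 - (0 + 4) = 7 - 1*4 = 7 - 4 = 3)
l(A, t) = -5/3 - A*t/3 (l(A, t) = (-5 + (3 - (3 + t))*A)/3 = (-5 + (3 + (-3 - t))*A)/3 = (-5 + (-t)*A)/3 = (-5 - A*t)/3 = -5/3 - A*t/3)
(19*o(-3, 1))*l(-1, M - 1*0) = (19*(3 - 1*1))*(-5/3 - ⅓*(-1)*(3 - 1*0)) = (19*(3 - 1))*(-5/3 - ⅓*(-1)*(3 + 0)) = (19*2)*(-5/3 - ⅓*(-1)*3) = 38*(-5/3 + 1) = 38*(-⅔) = -76/3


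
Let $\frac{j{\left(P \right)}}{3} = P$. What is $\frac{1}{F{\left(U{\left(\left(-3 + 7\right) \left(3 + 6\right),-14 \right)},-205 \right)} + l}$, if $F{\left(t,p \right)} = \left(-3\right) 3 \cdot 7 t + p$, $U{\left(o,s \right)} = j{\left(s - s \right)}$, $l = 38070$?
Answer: $\frac{1}{37865} \approx 2.641 \cdot 10^{-5}$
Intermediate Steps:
$j{\left(P \right)} = 3 P$
$U{\left(o,s \right)} = 0$ ($U{\left(o,s \right)} = 3 \left(s - s\right) = 3 \cdot 0 = 0$)
$F{\left(t,p \right)} = p - 63 t$ ($F{\left(t,p \right)} = \left(-9\right) 7 t + p = - 63 t + p = p - 63 t$)
$\frac{1}{F{\left(U{\left(\left(-3 + 7\right) \left(3 + 6\right),-14 \right)},-205 \right)} + l} = \frac{1}{\left(-205 - 0\right) + 38070} = \frac{1}{\left(-205 + 0\right) + 38070} = \frac{1}{-205 + 38070} = \frac{1}{37865}$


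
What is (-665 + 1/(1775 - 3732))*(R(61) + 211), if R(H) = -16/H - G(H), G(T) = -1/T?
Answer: -16730875536/119377 ≈ -1.4015e+5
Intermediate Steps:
R(H) = -15/H (R(H) = -16/H - (-1)/H = -16/H + 1/H = -15/H)
(-665 + 1/(1775 - 3732))*(R(61) + 211) = (-665 + 1/(1775 - 3732))*(-15/61 + 211) = (-665 + 1/(-1957))*(-15*1/61 + 211) = (-665 - 1/1957)*(-15/61 + 211) = -1301406/1957*12856/61 = -16730875536/119377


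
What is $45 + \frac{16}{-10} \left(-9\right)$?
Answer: $\frac{297}{5} \approx 59.4$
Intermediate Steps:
$45 + \frac{16}{-10} \left(-9\right) = 45 + 16 \left(- \frac{1}{10}\right) \left(-9\right) = 45 - - \frac{72}{5} = 45 + \frac{72}{5} = \frac{297}{5}$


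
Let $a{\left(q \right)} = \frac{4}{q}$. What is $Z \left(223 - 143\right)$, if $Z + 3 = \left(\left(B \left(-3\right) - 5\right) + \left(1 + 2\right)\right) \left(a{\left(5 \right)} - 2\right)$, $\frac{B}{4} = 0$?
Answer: $-48$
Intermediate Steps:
$B = 0$ ($B = 4 \cdot 0 = 0$)
$Z = - \frac{3}{5}$ ($Z = -3 + \left(\left(0 \left(-3\right) - 5\right) + \left(1 + 2\right)\right) \left(\frac{4}{5} - 2\right) = -3 + \left(\left(0 - 5\right) + 3\right) \left(4 \cdot \frac{1}{5} - 2\right) = -3 + \left(-5 + 3\right) \left(\frac{4}{5} - 2\right) = -3 - - \frac{12}{5} = -3 + \frac{12}{5} = - \frac{3}{5} \approx -0.6$)
$Z \left(223 - 143\right) = - \frac{3 \left(223 - 143\right)}{5} = \left(- \frac{3}{5}\right) 80 = -48$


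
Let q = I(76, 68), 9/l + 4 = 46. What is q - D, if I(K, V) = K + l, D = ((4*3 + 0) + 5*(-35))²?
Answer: -370899/14 ≈ -26493.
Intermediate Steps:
l = 3/14 (l = 9/(-4 + 46) = 9/42 = 9*(1/42) = 3/14 ≈ 0.21429)
D = 26569 (D = ((12 + 0) - 175)² = (12 - 175)² = (-163)² = 26569)
I(K, V) = 3/14 + K (I(K, V) = K + 3/14 = 3/14 + K)
q = 1067/14 (q = 3/14 + 76 = 1067/14 ≈ 76.214)
q - D = 1067/14 - 1*26569 = 1067/14 - 26569 = -370899/14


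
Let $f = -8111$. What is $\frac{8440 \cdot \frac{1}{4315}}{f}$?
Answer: $- \frac{1688}{6999793} \approx -0.00024115$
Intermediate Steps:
$\frac{8440 \cdot \frac{1}{4315}}{f} = \frac{8440 \cdot \frac{1}{4315}}{-8111} = 8440 \cdot \frac{1}{4315} \left(- \frac{1}{8111}\right) = \frac{1688}{863} \left(- \frac{1}{8111}\right) = - \frac{1688}{6999793}$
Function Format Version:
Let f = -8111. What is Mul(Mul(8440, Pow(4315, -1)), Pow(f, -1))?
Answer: Rational(-1688, 6999793) ≈ -0.00024115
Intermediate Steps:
Mul(Mul(8440, Pow(4315, -1)), Pow(f, -1)) = Mul(Mul(8440, Pow(4315, -1)), Pow(-8111, -1)) = Mul(Mul(8440, Rational(1, 4315)), Rational(-1, 8111)) = Mul(Rational(1688, 863), Rational(-1, 8111)) = Rational(-1688, 6999793)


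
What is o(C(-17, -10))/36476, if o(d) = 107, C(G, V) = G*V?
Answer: 107/36476 ≈ 0.0029334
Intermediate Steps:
o(C(-17, -10))/36476 = 107/36476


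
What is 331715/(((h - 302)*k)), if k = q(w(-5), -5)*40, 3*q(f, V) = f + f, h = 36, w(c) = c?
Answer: 199029/21280 ≈ 9.3529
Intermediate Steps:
q(f, V) = 2*f/3 (q(f, V) = (f + f)/3 = (2*f)/3 = 2*f/3)
k = -400/3 (k = ((2/3)*(-5))*40 = -10/3*40 = -400/3 ≈ -133.33)
331715/(((h - 302)*k)) = 331715/(((36 - 302)*(-400/3))) = 331715/((-266*(-400/3))) = 331715/(106400/3) = 331715*(3/106400) = 199029/21280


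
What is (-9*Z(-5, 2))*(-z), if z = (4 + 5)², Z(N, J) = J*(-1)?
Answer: -1458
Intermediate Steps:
Z(N, J) = -J
z = 81 (z = 9² = 81)
(-9*Z(-5, 2))*(-z) = (-(-9)*2)*(-1*81) = -9*(-2)*(-81) = 18*(-81) = -1458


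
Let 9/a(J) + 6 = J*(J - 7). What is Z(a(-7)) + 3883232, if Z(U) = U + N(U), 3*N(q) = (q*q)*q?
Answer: 3023826236035/778688 ≈ 3.8832e+6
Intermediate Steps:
a(J) = 9/(-6 + J*(-7 + J)) (a(J) = 9/(-6 + J*(J - 7)) = 9/(-6 + J*(-7 + J)))
N(q) = q**3/3 (N(q) = ((q*q)*q)/3 = (q**2*q)/3 = q**3/3)
Z(U) = U + U**3/3
Z(a(-7)) + 3883232 = (9/(-6 + (-7)**2 - 7*(-7)) + (9/(-6 + (-7)**2 - 7*(-7)))**3/3) + 3883232 = (9/(-6 + 49 + 49) + (9/(-6 + 49 + 49))**3/3) + 3883232 = (9/92 + (9/92)**3/3) + 3883232 = (9/92 + (1/3)*(729/778688)) + 3883232 = (9/92 + 243/778688) + 3883232 = 76419/778688 + 3883232 = 3023826236035/778688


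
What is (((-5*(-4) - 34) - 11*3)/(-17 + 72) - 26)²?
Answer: 2181529/3025 ≈ 721.17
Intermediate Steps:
(((-5*(-4) - 34) - 11*3)/(-17 + 72) - 26)² = (((20 - 34) - 33)/55 - 26)² = ((-14 - 33)*(1/55) - 26)² = (-47*1/55 - 26)² = (-47/55 - 26)² = (-1477/55)² = 2181529/3025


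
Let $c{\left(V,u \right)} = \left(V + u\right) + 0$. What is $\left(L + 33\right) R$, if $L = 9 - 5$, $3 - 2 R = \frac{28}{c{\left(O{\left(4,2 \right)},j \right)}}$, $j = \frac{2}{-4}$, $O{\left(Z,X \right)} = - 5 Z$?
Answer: $\frac{6623}{82} \approx 80.768$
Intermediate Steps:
$j = - \frac{1}{2}$ ($j = 2 \left(- \frac{1}{4}\right) = - \frac{1}{2} \approx -0.5$)
$c{\left(V,u \right)} = V + u$
$R = \frac{179}{82}$ ($R = \frac{3}{2} - \frac{28 \frac{1}{\left(-5\right) 4 - \frac{1}{2}}}{2} = \frac{3}{2} - \frac{28 \frac{1}{-20 - \frac{1}{2}}}{2} = \frac{3}{2} - \frac{28 \frac{1}{- \frac{41}{2}}}{2} = \frac{3}{2} - \frac{28 \left(- \frac{2}{41}\right)}{2} = \frac{3}{2} - - \frac{28}{41} = \frac{3}{2} + \frac{28}{41} = \frac{179}{82} \approx 2.1829$)
$L = 4$ ($L = 9 - 5 = 4$)
$\left(L + 33\right) R = \left(4 + 33\right) \frac{179}{82} = 37 \cdot \frac{179}{82} = \frac{6623}{82}$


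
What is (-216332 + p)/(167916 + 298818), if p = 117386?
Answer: -16491/77789 ≈ -0.21200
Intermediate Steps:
(-216332 + p)/(167916 + 298818) = (-216332 + 117386)/(167916 + 298818) = -98946/466734 = -98946*1/466734 = -16491/77789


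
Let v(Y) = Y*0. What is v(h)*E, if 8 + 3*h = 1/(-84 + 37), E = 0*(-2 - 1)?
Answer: 0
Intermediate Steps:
E = 0 (E = 0*(-3) = 0)
h = -377/141 (h = -8/3 + 1/(3*(-84 + 37)) = -8/3 + (1/3)/(-47) = -8/3 + (1/3)*(-1/47) = -8/3 - 1/141 = -377/141 ≈ -2.6738)
v(Y) = 0
v(h)*E = 0*0 = 0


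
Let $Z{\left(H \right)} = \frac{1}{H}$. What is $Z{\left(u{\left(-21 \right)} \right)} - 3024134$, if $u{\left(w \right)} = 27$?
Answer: $- \frac{81651617}{27} \approx -3.0241 \cdot 10^{6}$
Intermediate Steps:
$Z{\left(u{\left(-21 \right)} \right)} - 3024134 = \frac{1}{27} - 3024134 = - \frac{81651617}{27}$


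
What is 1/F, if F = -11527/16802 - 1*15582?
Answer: -16802/261820291 ≈ -6.4174e-5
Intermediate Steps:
F = -261820291/16802 (F = -11527*1/16802 - 15582 = -11527/16802 - 15582 = -261820291/16802 ≈ -15583.)
1/F = 1/(-261820291/16802) = -16802/261820291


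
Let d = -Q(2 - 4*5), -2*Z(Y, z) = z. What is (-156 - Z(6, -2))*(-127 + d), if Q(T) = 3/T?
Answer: 119477/6 ≈ 19913.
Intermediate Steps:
Z(Y, z) = -z/2
d = ⅙ (d = -3/(2 - 4*5) = -3/(2 - 20) = -3/(-18) = -3*(-1)/18 = -1*(-⅙) = ⅙ ≈ 0.16667)
(-156 - Z(6, -2))*(-127 + d) = (-156 - (-1)*(-2)/2)*(-127 + ⅙) = (-156 - 1*1)*(-761/6) = (-156 - 1)*(-761/6) = -157*(-761/6) = 119477/6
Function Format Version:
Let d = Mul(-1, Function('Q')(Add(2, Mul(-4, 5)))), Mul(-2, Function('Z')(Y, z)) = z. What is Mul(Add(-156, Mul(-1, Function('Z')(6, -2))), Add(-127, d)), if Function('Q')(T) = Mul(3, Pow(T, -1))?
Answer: Rational(119477, 6) ≈ 19913.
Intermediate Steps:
Function('Z')(Y, z) = Mul(Rational(-1, 2), z)
d = Rational(1, 6) (d = Mul(-1, Mul(3, Pow(Add(2, Mul(-4, 5)), -1))) = Mul(-1, Mul(3, Pow(Add(2, -20), -1))) = Mul(-1, Mul(3, Pow(-18, -1))) = Mul(-1, Mul(3, Rational(-1, 18))) = Mul(-1, Rational(-1, 6)) = Rational(1, 6) ≈ 0.16667)
Mul(Add(-156, Mul(-1, Function('Z')(6, -2))), Add(-127, d)) = Mul(Add(-156, Mul(-1, Mul(Rational(-1, 2), -2))), Add(-127, Rational(1, 6))) = Mul(Add(-156, Mul(-1, 1)), Rational(-761, 6)) = Mul(Add(-156, -1), Rational(-761, 6)) = Mul(-157, Rational(-761, 6)) = Rational(119477, 6)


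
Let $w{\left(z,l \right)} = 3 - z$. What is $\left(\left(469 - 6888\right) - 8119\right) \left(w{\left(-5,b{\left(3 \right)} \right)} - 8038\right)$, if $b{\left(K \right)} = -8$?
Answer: $116740140$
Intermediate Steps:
$\left(\left(469 - 6888\right) - 8119\right) \left(w{\left(-5,b{\left(3 \right)} \right)} - 8038\right) = \left(\left(469 - 6888\right) - 8119\right) \left(\left(3 - -5\right) - 8038\right) = \left(\left(469 - 6888\right) - 8119\right) \left(\left(3 + 5\right) - 8038\right) = \left(-6419 - 8119\right) \left(8 - 8038\right) = \left(-14538\right) \left(-8030\right) = 116740140$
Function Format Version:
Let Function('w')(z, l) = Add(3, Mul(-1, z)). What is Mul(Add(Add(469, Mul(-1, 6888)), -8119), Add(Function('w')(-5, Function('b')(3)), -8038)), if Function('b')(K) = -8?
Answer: 116740140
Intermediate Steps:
Mul(Add(Add(469, Mul(-1, 6888)), -8119), Add(Function('w')(-5, Function('b')(3)), -8038)) = Mul(Add(Add(469, Mul(-1, 6888)), -8119), Add(Add(3, Mul(-1, -5)), -8038)) = Mul(Add(Add(469, -6888), -8119), Add(Add(3, 5), -8038)) = Mul(Add(-6419, -8119), Add(8, -8038)) = Mul(-14538, -8030) = 116740140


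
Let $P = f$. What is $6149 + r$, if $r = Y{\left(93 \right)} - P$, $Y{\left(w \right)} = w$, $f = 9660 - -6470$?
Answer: $-9888$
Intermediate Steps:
$f = 16130$ ($f = 9660 + 6470 = 16130$)
$P = 16130$
$r = -16037$ ($r = 93 - 16130 = -16037$)
$6149 + r = 6149 - 16037 = -9888$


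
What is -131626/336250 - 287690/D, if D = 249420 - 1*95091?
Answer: -58524735727/25946563125 ≈ -2.2556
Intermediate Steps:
D = 154329 (D = 249420 - 95091 = 154329)
-131626/336250 - 287690/D = -131626/336250 - 287690/154329 = -131626*1/336250 - 287690*1/154329 = -65813/168125 - 287690/154329 = -58524735727/25946563125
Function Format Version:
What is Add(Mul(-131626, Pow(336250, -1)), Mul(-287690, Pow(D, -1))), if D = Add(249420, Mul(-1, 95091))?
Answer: Rational(-58524735727, 25946563125) ≈ -2.2556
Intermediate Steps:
D = 154329 (D = Add(249420, -95091) = 154329)
Add(Mul(-131626, Pow(336250, -1)), Mul(-287690, Pow(D, -1))) = Add(Mul(-131626, Pow(336250, -1)), Mul(-287690, Pow(154329, -1))) = Add(Mul(-131626, Rational(1, 336250)), Mul(-287690, Rational(1, 154329))) = Add(Rational(-65813, 168125), Rational(-287690, 154329)) = Rational(-58524735727, 25946563125)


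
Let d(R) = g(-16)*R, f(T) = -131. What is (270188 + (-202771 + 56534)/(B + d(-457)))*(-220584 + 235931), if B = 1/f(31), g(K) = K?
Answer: 3971590164682247/957871 ≈ 4.1463e+9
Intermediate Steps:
B = -1/131 (B = 1/(-131) = -1/131 ≈ -0.0076336)
d(R) = -16*R
(270188 + (-202771 + 56534)/(B + d(-457)))*(-220584 + 235931) = (270188 + (-202771 + 56534)/(-1/131 - 16*(-457)))*(-220584 + 235931) = (270188 - 146237/(-1/131 + 7312))*15347 = (270188 - 146237/957871/131)*15347 = (270188 - 146237*131/957871)*15347 = (270188 - 19157047/957871)*15347 = (258786092701/957871)*15347 = 3971590164682247/957871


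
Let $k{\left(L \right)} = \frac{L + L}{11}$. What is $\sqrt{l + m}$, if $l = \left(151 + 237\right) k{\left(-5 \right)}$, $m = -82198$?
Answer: $\frac{i \sqrt{9988638}}{11} \approx 287.32 i$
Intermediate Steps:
$k{\left(L \right)} = \frac{2 L}{11}$ ($k{\left(L \right)} = 2 L \frac{1}{11} = \frac{2 L}{11}$)
$l = - \frac{3880}{11}$ ($l = \left(151 + 237\right) \frac{2}{11} \left(-5\right) = 388 \left(- \frac{10}{11}\right) = - \frac{3880}{11} \approx -352.73$)
$\sqrt{l + m} = \sqrt{- \frac{3880}{11} - 82198} = \sqrt{- \frac{908058}{11}} = \frac{i \sqrt{9988638}}{11}$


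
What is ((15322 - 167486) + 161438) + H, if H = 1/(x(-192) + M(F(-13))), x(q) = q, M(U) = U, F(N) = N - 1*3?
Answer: 1928991/208 ≈ 9274.0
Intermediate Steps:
F(N) = -3 + N (F(N) = N - 3 = -3 + N)
H = -1/208 (H = 1/(-192 + (-3 - 13)) = 1/(-192 - 16) = 1/(-208) = -1/208 ≈ -0.0048077)
((15322 - 167486) + 161438) + H = ((15322 - 167486) + 161438) - 1/208 = (-152164 + 161438) - 1/208 = 9274 - 1/208 = 1928991/208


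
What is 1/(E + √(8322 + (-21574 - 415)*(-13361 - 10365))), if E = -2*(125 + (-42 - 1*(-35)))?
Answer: 59/130415910 + √130429834/260831820 ≈ 4.4238e-5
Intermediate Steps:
E = -236 (E = -2*(125 + (-42 + 35)) = -2*(125 - 7) = -2*118 = -236)
1/(E + √(8322 + (-21574 - 415)*(-13361 - 10365))) = 1/(-236 + √(8322 + (-21574 - 415)*(-13361 - 10365))) = 1/(-236 + √(8322 - 21989*(-23726))) = 1/(-236 + √(8322 + 521711014)) = 1/(-236 + √521719336) = 1/(-236 + 2*√130429834)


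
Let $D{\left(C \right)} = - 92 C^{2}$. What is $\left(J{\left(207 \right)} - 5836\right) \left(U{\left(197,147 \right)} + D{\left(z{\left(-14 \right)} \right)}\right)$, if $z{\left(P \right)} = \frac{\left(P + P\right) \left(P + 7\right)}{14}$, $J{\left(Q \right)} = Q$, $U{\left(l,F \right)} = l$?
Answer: $100393215$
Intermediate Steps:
$z{\left(P \right)} = \frac{P \left(7 + P\right)}{7}$ ($z{\left(P \right)} = 2 P \left(7 + P\right) \frac{1}{14} = \frac{P \left(7 + P\right)}{7}$)
$\left(J{\left(207 \right)} - 5836\right) \left(U{\left(197,147 \right)} + D{\left(z{\left(-14 \right)} \right)}\right) = \left(207 - 5836\right) \left(197 - 92 \left(\frac{1}{7} \left(-14\right) \left(7 - 14\right)\right)^{2}\right) = - 5629 \left(197 - 92 \left(\frac{1}{7} \left(-14\right) \left(-7\right)\right)^{2}\right) = - 5629 \left(197 - 92 \cdot 14^{2}\right) = - 5629 \left(197 - 18032\right) = \left(-5629\right) \left(-17835\right) = 100393215$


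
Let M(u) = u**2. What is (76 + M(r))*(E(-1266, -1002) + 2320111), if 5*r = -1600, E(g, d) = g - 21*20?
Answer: 237582920300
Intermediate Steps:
E(g, d) = -420 + g (E(g, d) = g - 420 = -420 + g)
r = -320 (r = (1/5)*(-1600) = -320)
(76 + M(r))*(E(-1266, -1002) + 2320111) = (76 + (-320)**2)*((-420 - 1266) + 2320111) = (76 + 102400)*(-1686 + 2320111) = 102476*2318425 = 237582920300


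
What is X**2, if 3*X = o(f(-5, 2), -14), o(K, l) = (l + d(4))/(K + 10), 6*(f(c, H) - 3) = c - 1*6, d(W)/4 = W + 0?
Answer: 16/4489 ≈ 0.0035643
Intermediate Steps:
d(W) = 4*W (d(W) = 4*(W + 0) = 4*W)
f(c, H) = 2 + c/6 (f(c, H) = 3 + (c - 1*6)/6 = 3 + (c - 6)/6 = 3 + (-6 + c)/6 = 3 + (-1 + c/6) = 2 + c/6)
o(K, l) = (16 + l)/(10 + K) (o(K, l) = (l + 4*4)/(K + 10) = (l + 16)/(10 + K) = (16 + l)/(10 + K))
X = 4/67 (X = ((16 - 14)/(10 + (2 + (1/6)*(-5))))/3 = (2/(10 + (2 - 5/6)))/3 = (2/(10 + 7/6))/3 = (2/(67/6))/3 = ((6/67)*2)/3 = (1/3)*(12/67) = 4/67 ≈ 0.059702)
X**2 = (4/67)**2 = 16/4489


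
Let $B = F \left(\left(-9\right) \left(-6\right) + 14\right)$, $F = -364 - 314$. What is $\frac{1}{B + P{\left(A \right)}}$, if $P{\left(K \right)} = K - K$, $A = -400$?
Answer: $- \frac{1}{46104} \approx -2.169 \cdot 10^{-5}$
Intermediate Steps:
$F = -678$ ($F = -364 - 314 = -678$)
$P{\left(K \right)} = 0$
$B = -46104$ ($B = - 678 \left(\left(-9\right) \left(-6\right) + 14\right) = - 678 \left(54 + 14\right) = \left(-678\right) 68 = -46104$)
$\frac{1}{B + P{\left(A \right)}} = \frac{1}{-46104 + 0} = \frac{1}{-46104} = - \frac{1}{46104}$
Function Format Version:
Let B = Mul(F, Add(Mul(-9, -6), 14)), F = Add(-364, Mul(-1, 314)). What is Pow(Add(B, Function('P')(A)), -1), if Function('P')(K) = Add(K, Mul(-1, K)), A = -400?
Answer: Rational(-1, 46104) ≈ -2.1690e-5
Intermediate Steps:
F = -678 (F = Add(-364, -314) = -678)
Function('P')(K) = 0
B = -46104 (B = Mul(-678, Add(Mul(-9, -6), 14)) = Mul(-678, Add(54, 14)) = Mul(-678, 68) = -46104)
Pow(Add(B, Function('P')(A)), -1) = Pow(Add(-46104, 0), -1) = Pow(-46104, -1) = Rational(-1, 46104)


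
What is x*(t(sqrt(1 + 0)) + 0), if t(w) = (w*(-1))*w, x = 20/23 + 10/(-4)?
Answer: 75/46 ≈ 1.6304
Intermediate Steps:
x = -75/46 (x = 20*(1/23) + 10*(-1/4) = 20/23 - 5/2 = -75/46 ≈ -1.6304)
t(w) = -w**2 (t(w) = (-w)*w = -w**2)
x*(t(sqrt(1 + 0)) + 0) = -75*(-(sqrt(1 + 0))**2 + 0)/46 = -75*(-(sqrt(1))**2 + 0)/46 = -75*(-1*1**2 + 0)/46 = -75*(-1*1 + 0)/46 = -75*(-1 + 0)/46 = -75/46*(-1) = 75/46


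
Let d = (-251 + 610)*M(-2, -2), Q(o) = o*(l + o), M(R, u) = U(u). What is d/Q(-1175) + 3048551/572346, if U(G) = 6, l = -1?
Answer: 351143383757/65905641900 ≈ 5.3280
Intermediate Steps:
M(R, u) = 6
Q(o) = o*(-1 + o)
d = 2154 (d = (-251 + 610)*6 = 359*6 = 2154)
d/Q(-1175) + 3048551/572346 = 2154/((-1175*(-1 - 1175))) + 3048551/572346 = 2154/((-1175*(-1176))) + 3048551*(1/572346) = 2154/1381800 + 3048551/572346 = 2154*(1/1381800) + 3048551/572346 = 359/230300 + 3048551/572346 = 351143383757/65905641900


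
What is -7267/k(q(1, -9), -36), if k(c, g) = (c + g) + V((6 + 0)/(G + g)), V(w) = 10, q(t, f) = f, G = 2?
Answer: 7267/35 ≈ 207.63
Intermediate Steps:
k(c, g) = 10 + c + g (k(c, g) = (c + g) + 10 = 10 + c + g)
-7267/k(q(1, -9), -36) = -7267/(10 - 9 - 36) = -7267/(-35) = -7267*(-1/35) = 7267/35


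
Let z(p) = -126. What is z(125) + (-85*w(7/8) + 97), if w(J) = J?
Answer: -827/8 ≈ -103.38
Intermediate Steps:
z(125) + (-85*w(7/8) + 97) = -126 + (-595/8 + 97) = -126 + 181/8 = -827/8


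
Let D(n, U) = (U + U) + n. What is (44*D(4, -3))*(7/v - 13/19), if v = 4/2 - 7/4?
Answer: -45672/19 ≈ -2403.8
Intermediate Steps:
v = ¼ (v = 4*(½) - 7*¼ = 2 - 7/4 = ¼ ≈ 0.25000)
D(n, U) = n + 2*U (D(n, U) = 2*U + n = n + 2*U)
(44*D(4, -3))*(7/v - 13/19) = (44*(4 + 2*(-3)))*(7/(¼) - 13/19) = (44*(4 - 6))*(7*4 - 13*1/19) = (44*(-2))*(28 - 13/19) = -88*519/19 = -45672/19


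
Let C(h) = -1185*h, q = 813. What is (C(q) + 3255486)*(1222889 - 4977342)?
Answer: -8605510386693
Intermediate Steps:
(C(q) + 3255486)*(1222889 - 4977342) = (-1185*813 + 3255486)*(1222889 - 4977342) = (-963405 + 3255486)*(-3754453) = 2292081*(-3754453) = -8605510386693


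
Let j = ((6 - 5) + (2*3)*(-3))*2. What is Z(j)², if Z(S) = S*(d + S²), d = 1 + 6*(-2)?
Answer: 1515544900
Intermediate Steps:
d = -11 (d = 1 - 12 = -11)
j = -34 (j = (1 + 6*(-3))*2 = (1 - 18)*2 = -17*2 = -34)
Z(S) = S*(-11 + S²)
Z(j)² = (-34*(-11 + (-34)²))² = (-34*(-11 + 1156))² = (-34*1145)² = (-38930)² = 1515544900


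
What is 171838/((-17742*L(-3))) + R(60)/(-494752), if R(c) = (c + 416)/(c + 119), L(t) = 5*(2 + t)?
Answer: 1902254441443/982026441960 ≈ 1.9371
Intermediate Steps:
L(t) = 10 + 5*t
R(c) = (416 + c)/(119 + c)
171838/((-17742*L(-3))) + R(60)/(-494752) = 171838/((-17742*(10 + 5*(-3)))) + ((416 + 60)/(119 + 60))/(-494752) = 171838/((-17742*(10 - 15))) + (476/179)*(-1/494752) = 171838/((-17742*(-5))) + ((1/179)*476)*(-1/494752) = 171838/88710 + (476/179)*(-1/494752) = 171838*(1/88710) - 119/22140152 = 85919/44355 - 119/22140152 = 1902254441443/982026441960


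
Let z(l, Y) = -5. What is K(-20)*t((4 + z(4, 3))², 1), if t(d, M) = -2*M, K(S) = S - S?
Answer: 0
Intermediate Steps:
K(S) = 0
K(-20)*t((4 + z(4, 3))², 1) = 0*(-2*1) = 0*(-2) = 0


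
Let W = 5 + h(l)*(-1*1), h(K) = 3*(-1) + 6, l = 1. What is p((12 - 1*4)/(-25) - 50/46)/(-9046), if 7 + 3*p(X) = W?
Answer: 5/27138 ≈ 0.00018424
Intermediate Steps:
h(K) = 3 (h(K) = -3 + 6 = 3)
W = 2 (W = 5 + 3*(-1*1) = 5 + 3*(-1) = 5 - 3 = 2)
p(X) = -5/3 (p(X) = -7/3 + (1/3)*2 = -7/3 + 2/3 = -5/3)
p((12 - 1*4)/(-25) - 50/46)/(-9046) = -5/3/(-9046) = -5/3*(-1/9046) = 5/27138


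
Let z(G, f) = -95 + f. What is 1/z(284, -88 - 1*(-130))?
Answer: -1/53 ≈ -0.018868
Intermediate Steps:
1/z(284, -88 - 1*(-130)) = 1/(-95 + (-88 - 1*(-130))) = 1/(-95 + (-88 + 130)) = 1/(-95 + 42) = 1/(-53) = -1/53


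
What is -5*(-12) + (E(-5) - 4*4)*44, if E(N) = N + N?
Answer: -1084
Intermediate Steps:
E(N) = 2*N
-5*(-12) + (E(-5) - 4*4)*44 = -5*(-12) + (2*(-5) - 4*4)*44 = 60 + (-10 - 16)*44 = 60 - 26*44 = 60 - 1144 = -1084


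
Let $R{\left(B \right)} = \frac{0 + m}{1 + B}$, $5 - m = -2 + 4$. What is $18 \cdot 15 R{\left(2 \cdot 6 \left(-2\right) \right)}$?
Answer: $- \frac{810}{23} \approx -35.217$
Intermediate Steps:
$m = 3$ ($m = 5 - \left(-2 + 4\right) = 5 - 2 = 3$)
$R{\left(B \right)} = \frac{3}{1 + B}$ ($R{\left(B \right)} = \frac{0 + 3}{1 + B} = \frac{3}{1 + B}$)
$18 \cdot 15 R{\left(2 \cdot 6 \left(-2\right) \right)} = 18 \cdot 15 \frac{3}{1 + 2 \cdot 6 \left(-2\right)} = 270 \frac{3}{1 + 12 \left(-2\right)} = 270 \frac{3}{1 - 24} = 270 \frac{3}{-23} = 270 \cdot 3 \left(- \frac{1}{23}\right) = 270 \left(- \frac{3}{23}\right) = - \frac{810}{23}$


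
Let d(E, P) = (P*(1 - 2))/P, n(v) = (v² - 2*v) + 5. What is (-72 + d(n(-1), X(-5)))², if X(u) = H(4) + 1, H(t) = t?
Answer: 5329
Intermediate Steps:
n(v) = 5 + v² - 2*v
X(u) = 5 (X(u) = 4 + 1 = 5)
d(E, P) = -1 (d(E, P) = (P*(-1))/P = (-P)/P = -1)
(-72 + d(n(-1), X(-5)))² = (-72 - 1)² = (-73)² = 5329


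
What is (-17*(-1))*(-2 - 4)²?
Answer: 612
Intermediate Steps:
(-17*(-1))*(-2 - 4)² = 17*(-6)² = 17*36 = 612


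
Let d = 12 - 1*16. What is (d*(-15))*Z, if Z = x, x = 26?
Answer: 1560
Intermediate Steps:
d = -4 (d = 12 - 16 = -4)
Z = 26
(d*(-15))*Z = -4*(-15)*26 = 60*26 = 1560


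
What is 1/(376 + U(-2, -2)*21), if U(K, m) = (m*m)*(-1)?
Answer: 1/292 ≈ 0.0034247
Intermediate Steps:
U(K, m) = -m**2 (U(K, m) = m**2*(-1) = -m**2)
1/(376 + U(-2, -2)*21) = 1/(376 - 1*(-2)**2*21) = 1/(376 - 1*4*21) = 1/(376 - 4*21) = 1/(376 - 84) = 1/292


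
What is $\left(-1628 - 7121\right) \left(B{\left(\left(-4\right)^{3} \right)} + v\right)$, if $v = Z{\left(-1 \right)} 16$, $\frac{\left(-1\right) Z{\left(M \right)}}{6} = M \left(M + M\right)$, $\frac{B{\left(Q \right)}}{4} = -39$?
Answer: $3044652$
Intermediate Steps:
$B{\left(Q \right)} = -156$ ($B{\left(Q \right)} = 4 \left(-39\right) = -156$)
$Z{\left(M \right)} = - 12 M^{2}$ ($Z{\left(M \right)} = - 6 M \left(M + M\right) = - 6 M 2 M = - 6 \cdot 2 M^{2} = - 12 M^{2}$)
$v = -192$ ($v = - 12 \left(-1\right)^{2} \cdot 16 = \left(-12\right) 1 \cdot 16 = \left(-12\right) 16 = -192$)
$\left(-1628 - 7121\right) \left(B{\left(\left(-4\right)^{3} \right)} + v\right) = \left(-1628 - 7121\right) \left(-156 - 192\right) = \left(-8749\right) \left(-348\right) = 3044652$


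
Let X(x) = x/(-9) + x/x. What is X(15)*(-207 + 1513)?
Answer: -2612/3 ≈ -870.67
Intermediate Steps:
X(x) = 1 - x/9 (X(x) = x*(-1/9) + 1 = -x/9 + 1 = 1 - x/9)
X(15)*(-207 + 1513) = (1 - 1/9*15)*(-207 + 1513) = (1 - 5/3)*1306 = -2/3*1306 = -2612/3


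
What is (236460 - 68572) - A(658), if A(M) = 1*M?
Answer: 167230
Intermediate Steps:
A(M) = M
(236460 - 68572) - A(658) = (236460 - 68572) - 1*658 = 167888 - 658 = 167230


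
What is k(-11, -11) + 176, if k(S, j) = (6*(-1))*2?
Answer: 164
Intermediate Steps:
k(S, j) = -12 (k(S, j) = -6*2 = -12)
k(-11, -11) + 176 = -12 + 176 = 164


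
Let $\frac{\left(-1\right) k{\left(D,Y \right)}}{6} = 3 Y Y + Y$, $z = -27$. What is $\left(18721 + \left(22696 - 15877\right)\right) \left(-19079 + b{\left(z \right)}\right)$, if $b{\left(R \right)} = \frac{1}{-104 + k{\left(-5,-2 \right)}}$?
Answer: $- \frac{19978390445}{41} \approx -4.8728 \cdot 10^{8}$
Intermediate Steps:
$k{\left(D,Y \right)} = - 18 Y^{2} - 6 Y$ ($k{\left(D,Y \right)} = - 6 \left(3 Y Y + Y\right) = - 6 \left(3 Y^{2} + Y\right) = - 6 \left(Y + 3 Y^{2}\right) = - 18 Y^{2} - 6 Y$)
$b{\left(R \right)} = - \frac{1}{164}$ ($b{\left(R \right)} = \frac{1}{-104 - - 12 \left(1 + 3 \left(-2\right)\right)} = \frac{1}{-104 - - 12 \left(1 - 6\right)} = \frac{1}{-104 - \left(-12\right) \left(-5\right)} = \frac{1}{-104 - 60} = \frac{1}{-164} = - \frac{1}{164}$)
$\left(18721 + \left(22696 - 15877\right)\right) \left(-19079 + b{\left(z \right)}\right) = \left(18721 + \left(22696 - 15877\right)\right) \left(-19079 - \frac{1}{164}\right) = \left(18721 + \left(22696 - 15877\right)\right) \left(- \frac{3128957}{164}\right) = \left(18721 + 6819\right) \left(- \frac{3128957}{164}\right) = 25540 \left(- \frac{3128957}{164}\right) = - \frac{19978390445}{41}$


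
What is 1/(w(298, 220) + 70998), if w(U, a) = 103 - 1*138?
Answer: 1/70963 ≈ 1.4092e-5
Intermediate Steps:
w(U, a) = -35 (w(U, a) = 103 - 138 = -35)
1/(w(298, 220) + 70998) = 1/(-35 + 70998) = 1/70963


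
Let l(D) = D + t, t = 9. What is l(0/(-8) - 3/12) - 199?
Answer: -761/4 ≈ -190.25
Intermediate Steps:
l(D) = 9 + D (l(D) = D + 9 = 9 + D)
l(0/(-8) - 3/12) - 199 = (9 + (0/(-8) - 3/12)) - 199 = (9 + (0*(-⅛) - 3*1/12)) - 199 = (9 + (0 - ¼)) - 199 = (9 - ¼) - 199 = 35/4 - 199 = -761/4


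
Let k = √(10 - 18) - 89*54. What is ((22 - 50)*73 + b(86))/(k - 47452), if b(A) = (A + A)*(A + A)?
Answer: -119932110/227574881 - 4590*I*√2/227574881 ≈ -0.527 - 2.8524e-5*I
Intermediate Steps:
b(A) = 4*A² (b(A) = (2*A)*(2*A) = 4*A²)
k = -4806 + 2*I*√2 (k = √(-8) - 4806 = 2*I*√2 - 4806 = -4806 + 2*I*√2 ≈ -4806.0 + 2.8284*I)
((22 - 50)*73 + b(86))/(k - 47452) = ((22 - 50)*73 + 4*86²)/((-4806 + 2*I*√2) - 47452) = (-28*73 + 4*7396)/(-52258 + 2*I*√2) = (-2044 + 29584)/(-52258 + 2*I*√2) = 27540/(-52258 + 2*I*√2)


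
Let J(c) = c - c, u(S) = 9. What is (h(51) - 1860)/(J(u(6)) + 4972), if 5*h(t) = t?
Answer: -9249/24860 ≈ -0.37204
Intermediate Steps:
h(t) = t/5
J(c) = 0
(h(51) - 1860)/(J(u(6)) + 4972) = ((1/5)*51 - 1860)/(0 + 4972) = (51/5 - 1860)/4972 = -9249/5*1/4972 = -9249/24860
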